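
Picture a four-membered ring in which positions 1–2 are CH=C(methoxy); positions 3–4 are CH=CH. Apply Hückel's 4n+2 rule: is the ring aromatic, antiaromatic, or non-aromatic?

Antiaromatic

The p orbitals form a continuous loop: every atom in a ring double bond is sp² and brings one electron to the p orbital. The ring is fully conjugated.
Counting π electrons: 2 × 2 = 4 from the 2 double-bond units.
4 is a 4n count (n = 1), so the planar conjugated ring is antiaromatic.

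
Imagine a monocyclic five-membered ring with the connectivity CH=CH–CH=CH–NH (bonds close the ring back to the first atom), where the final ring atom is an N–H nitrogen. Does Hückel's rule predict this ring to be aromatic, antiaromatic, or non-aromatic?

Aromatic

The p orbitals form a continuous loop: every atom in a ring double bond is sp² and brings one electron to the p orbital; the pyrrole-type nitrogen donates its lone pair from the p orbital. The ring is fully conjugated.
Tallying contributions gives 2 × 2 = 4 from the double-bond units + 2 from the NH atom = 6.
With 6 π electrons (n = 1), the Hückel 4n+2 condition holds.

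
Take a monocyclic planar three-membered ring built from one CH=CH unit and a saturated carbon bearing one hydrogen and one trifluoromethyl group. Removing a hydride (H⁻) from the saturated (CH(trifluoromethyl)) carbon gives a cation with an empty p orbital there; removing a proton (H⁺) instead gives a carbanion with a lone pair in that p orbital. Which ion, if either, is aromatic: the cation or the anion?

The cation

Once that carbon is sp², every ring atom has a p orbital and both ions are fully conjugated.
Cation: 1 × 2 + 0 = 2 π electrons → 4(0)+2, aromatic.
Anion: 1 × 2 + 2 = 4 π electrons → 4(1), antiaromatic.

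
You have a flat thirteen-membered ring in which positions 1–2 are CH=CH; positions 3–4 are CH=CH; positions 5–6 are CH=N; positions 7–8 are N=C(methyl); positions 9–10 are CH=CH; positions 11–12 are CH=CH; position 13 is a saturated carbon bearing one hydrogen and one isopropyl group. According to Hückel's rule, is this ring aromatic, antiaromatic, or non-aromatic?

The CH(isopropyl) position has four σ bonds — that saturated carbon is sp³ and has no p orbital in the ring π system — so the cyclic conjugation is interrupted.
Hückel's rule only applies to fully conjugated rings, so this one is simply non-aromatic.

Non-aromatic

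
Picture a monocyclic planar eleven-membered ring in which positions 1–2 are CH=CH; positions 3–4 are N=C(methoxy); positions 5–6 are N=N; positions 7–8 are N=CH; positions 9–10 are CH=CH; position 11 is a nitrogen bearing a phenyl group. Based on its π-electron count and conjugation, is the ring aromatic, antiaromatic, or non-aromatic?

All ring atoms are sp² and supply a p orbital to the ring (every atom in a ring double bond is sp² and brings one electron to the p orbital; each =N– nitrogen is pyridine-type (lone pair in the sp² plane, one electron in the p orbital); the pyrrole-type nitrogen donates its lone pair from the p orbital); the conjugation is uninterrupted.
π-electron count: 5 × 2 = 10 from the double-bond units + 2 from the N(phenyl) atom = 12.
With 12 = 4·3 π electrons, Hückel's rule classifies the planar ring as antiaromatic.

Antiaromatic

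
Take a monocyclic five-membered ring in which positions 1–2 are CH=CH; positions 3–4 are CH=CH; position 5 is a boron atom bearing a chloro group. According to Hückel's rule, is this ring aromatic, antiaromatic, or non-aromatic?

Every ring atom contributes a p orbital perpendicular to the ring (the double-bond atoms are sp², each contributing one p electron; the boron has an empty p orbital), so the π system is cyclic and fully conjugated.
π-electron count: 2 × 2 = 4 from the double-bond units + 0 from the B(chloro) atom = 4.
With 4 = 4·1 π electrons, Hückel's rule classifies the planar ring as antiaromatic.

Antiaromatic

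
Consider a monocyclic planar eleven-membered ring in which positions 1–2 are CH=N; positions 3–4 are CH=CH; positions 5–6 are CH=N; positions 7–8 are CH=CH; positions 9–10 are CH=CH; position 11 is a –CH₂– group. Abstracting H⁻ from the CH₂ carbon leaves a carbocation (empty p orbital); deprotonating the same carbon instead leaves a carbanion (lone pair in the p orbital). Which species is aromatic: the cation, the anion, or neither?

The cation

Once that carbon is sp², every ring atom has a p orbital and both ions are fully conjugated.
Cation: 5 × 2 + 0 = 10 π electrons → 4(2)+2, aromatic.
Anion: 5 × 2 + 2 = 12 π electrons → 4(3), antiaromatic.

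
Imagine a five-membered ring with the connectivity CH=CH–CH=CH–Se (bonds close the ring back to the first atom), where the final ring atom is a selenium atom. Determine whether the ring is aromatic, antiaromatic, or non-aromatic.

Aromatic

Check conjugation: the double-bond atoms are sp², each contributing one p electron; the selenium donates one lone pair from its p orbital — every position has a p orbital, so the cyclic π system is continuous.
Adding the contributions, 2 × 2 = 4 from the double-bond units + 2 from the Se atom = 6.
Since 6 = 4·1 + 2, the ring meets the 4n+2 criterion.
(The species described is selenophene.)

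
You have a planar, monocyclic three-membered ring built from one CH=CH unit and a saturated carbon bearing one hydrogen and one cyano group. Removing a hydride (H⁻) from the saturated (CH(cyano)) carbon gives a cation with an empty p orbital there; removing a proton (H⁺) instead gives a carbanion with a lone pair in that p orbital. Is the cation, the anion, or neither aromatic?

The cation

Once that carbon is sp², every ring atom has a p orbital and both ions are fully conjugated.
Cation: 1 × 2 + 0 = 2 π electrons → 4(0)+2, aromatic.
Anion: 1 × 2 + 2 = 4 π electrons → 4(1), antiaromatic.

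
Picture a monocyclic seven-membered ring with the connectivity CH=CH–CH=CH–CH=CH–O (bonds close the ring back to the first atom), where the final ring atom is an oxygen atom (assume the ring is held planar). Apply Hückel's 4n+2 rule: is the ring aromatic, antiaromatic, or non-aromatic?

The p orbitals form a continuous loop: the double-bond atoms are sp², each contributing one p electron; the oxygen donates one lone pair from its p orbital. The ring is fully conjugated.
Adding the contributions, 3 × 2 = 6 from the double-bond units + 2 from the O atom = 8.
With 8 = 4·2 π electrons, Hückel's rule classifies the planar ring as antiaromatic.

Antiaromatic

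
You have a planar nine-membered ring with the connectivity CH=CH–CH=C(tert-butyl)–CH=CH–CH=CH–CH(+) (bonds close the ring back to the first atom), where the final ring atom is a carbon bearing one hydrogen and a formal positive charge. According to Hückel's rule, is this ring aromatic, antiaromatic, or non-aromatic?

Antiaromatic

Check conjugation: every atom in a ring double bond is sp² and brings one electron to the p orbital; the carbocation has an empty p orbital — every position has a p orbital, so the cyclic π system is continuous.
Counting π electrons: 4 × 2 = 8 from the double-bond units + 0 from the CH(+) atom = 8.
A 4n π count (8, n = 2) in a planar conjugated ring means antiaromatic.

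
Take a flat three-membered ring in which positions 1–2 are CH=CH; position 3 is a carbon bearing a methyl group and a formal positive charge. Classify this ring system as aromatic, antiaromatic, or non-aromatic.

The p orbitals form a continuous loop: each doubly-bonded ring atom is sp² with one p-orbital electron; the carbocation has an empty p orbital. The ring is fully conjugated.
Adding the contributions, 1 × 2 = 2 from the double-bond unit + 0 from the C(methyl)(+) atom = 2.
Since 2 = 4·0 + 2, the ring meets the 4n+2 criterion.

Aromatic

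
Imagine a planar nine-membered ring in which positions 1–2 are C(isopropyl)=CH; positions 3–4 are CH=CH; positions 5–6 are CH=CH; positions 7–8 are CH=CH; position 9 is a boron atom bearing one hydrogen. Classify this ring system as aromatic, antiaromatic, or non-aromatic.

The p orbitals form a continuous loop: the double-bond atoms are sp², each contributing one p electron; the boron has an empty p orbital. The ring is fully conjugated.
Tallying contributions gives 4 × 2 = 8 from the double-bond units + 0 from the BH atom = 8.
8 is a 4n count (n = 2), so the planar conjugated ring is antiaromatic.

Antiaromatic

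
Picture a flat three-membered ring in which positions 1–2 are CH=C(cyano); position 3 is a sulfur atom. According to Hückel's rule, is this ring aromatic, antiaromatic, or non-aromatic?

The p orbitals form a continuous loop: the double-bond atoms are sp², each contributing one p electron; the sulfur donates one lone pair from its p orbital. The ring is fully conjugated.
π-electron count: 1 × 2 = 2 from the double-bond unit + 2 from the S atom = 4.
4 is a 4n count (n = 1), so the planar conjugated ring is antiaromatic.

Antiaromatic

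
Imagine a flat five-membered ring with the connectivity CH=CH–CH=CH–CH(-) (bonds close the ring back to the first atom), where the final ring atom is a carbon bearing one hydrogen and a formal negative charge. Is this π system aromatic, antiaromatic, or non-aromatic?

All ring atoms are sp² and supply a p orbital to the ring (every atom in a ring double bond is sp² and brings one electron to the p orbital; the carbanion's lone pair occupies the p orbital); the conjugation is uninterrupted.
Counting π electrons: 2 × 2 = 4 from the double-bond units + 2 from the CH(-) atom = 6.
That gives a 4n+2 count (6, n = 1).

Aromatic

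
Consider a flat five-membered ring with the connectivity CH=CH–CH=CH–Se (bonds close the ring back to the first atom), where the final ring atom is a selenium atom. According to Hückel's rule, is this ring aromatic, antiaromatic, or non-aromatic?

Aromatic

Every ring atom contributes a p orbital perpendicular to the ring (each doubly-bonded ring atom is sp² with one p-orbital electron; the selenium donates one lone pair from its p orbital), so the π system is cyclic and fully conjugated.
Tallying contributions gives 2 × 2 = 4 from the double-bond units + 2 from the Se atom = 6.
With 6 π electrons (n = 1), the Hückel 4n+2 condition holds.
This is selenophene.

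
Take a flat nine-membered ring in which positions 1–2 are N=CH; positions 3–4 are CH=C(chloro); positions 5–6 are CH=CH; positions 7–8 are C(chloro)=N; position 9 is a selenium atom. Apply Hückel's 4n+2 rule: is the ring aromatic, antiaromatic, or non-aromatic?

Every ring atom contributes a p orbital perpendicular to the ring (every atom in a ring double bond is sp² and brings one electron to the p orbital; each =N– nitrogen is pyridine-type (lone pair in the sp² plane, one electron in the p orbital); the selenium donates one lone pair from its p orbital), so the π system is cyclic and fully conjugated.
Adding the contributions, 4 × 2 = 8 from the double-bond units + 2 from the Se atom = 10.
With 10 π electrons (n = 2), the Hückel 4n+2 condition holds.

Aromatic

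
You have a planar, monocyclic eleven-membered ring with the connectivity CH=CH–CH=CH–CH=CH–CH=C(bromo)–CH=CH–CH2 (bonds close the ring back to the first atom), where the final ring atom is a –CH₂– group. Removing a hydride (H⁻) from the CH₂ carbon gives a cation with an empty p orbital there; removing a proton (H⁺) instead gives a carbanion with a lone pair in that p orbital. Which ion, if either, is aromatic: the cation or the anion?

Once that carbon is sp², every ring atom has a p orbital and both ions are fully conjugated.
Cation: 5 × 2 + 0 = 10 π electrons → 4(2)+2, aromatic.
Anion: 5 × 2 + 2 = 12 π electrons → 4(3), antiaromatic.

The cation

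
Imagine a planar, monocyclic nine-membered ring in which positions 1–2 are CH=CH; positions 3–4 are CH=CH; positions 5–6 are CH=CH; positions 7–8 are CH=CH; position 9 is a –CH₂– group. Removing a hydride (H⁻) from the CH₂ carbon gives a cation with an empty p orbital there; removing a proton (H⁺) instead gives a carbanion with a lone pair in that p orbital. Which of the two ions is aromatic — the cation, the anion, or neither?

The anion

Both ions have a continuous loop of p orbitals — each ring atom is sp².
Cation: 4 × 2 + 0 = 8 π electrons → 4(2), antiaromatic.
Anion: 4 × 2 + 2 = 10 π electrons → 4(2)+2, aromatic.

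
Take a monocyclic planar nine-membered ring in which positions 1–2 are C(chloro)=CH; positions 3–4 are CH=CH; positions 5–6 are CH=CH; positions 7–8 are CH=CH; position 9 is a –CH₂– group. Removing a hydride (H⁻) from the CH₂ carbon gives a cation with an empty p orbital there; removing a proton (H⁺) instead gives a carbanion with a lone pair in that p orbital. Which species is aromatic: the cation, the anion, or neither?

In either ion the ring is fully conjugated: every atom, including the new sp² carbon, supplies a p orbital.
Cation: 4 × 2 + 0 = 8 π electrons → 4(2), antiaromatic.
Anion: 4 × 2 + 2 = 10 π electrons → 4(2)+2, aromatic.

The anion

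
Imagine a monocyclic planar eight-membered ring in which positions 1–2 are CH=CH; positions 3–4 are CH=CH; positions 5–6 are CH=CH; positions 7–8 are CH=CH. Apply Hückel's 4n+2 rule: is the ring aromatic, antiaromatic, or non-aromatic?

Every ring atom contributes a p orbital perpendicular to the ring (every atom in a ring double bond is sp² and brings one electron to the p orbital), so the π system is cyclic and fully conjugated.
Counting π electrons: 4 × 2 = 8 from the 4 double-bond units.
8 is a 4n count (n = 2), so the planar conjugated ring is antiaromatic.
(The species described is cyclooctatetraene.)

Antiaromatic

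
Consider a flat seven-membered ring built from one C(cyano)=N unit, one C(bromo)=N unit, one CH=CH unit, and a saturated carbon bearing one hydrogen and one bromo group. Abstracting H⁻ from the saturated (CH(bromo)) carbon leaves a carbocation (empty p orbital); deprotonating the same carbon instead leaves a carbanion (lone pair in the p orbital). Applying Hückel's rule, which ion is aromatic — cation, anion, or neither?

Once that carbon is sp², every ring atom has a p orbital and both ions are fully conjugated.
Cation: 3 × 2 + 0 = 6 π electrons → 4(1)+2, aromatic.
Anion: 3 × 2 + 2 = 8 π electrons → 4(2), antiaromatic.

The cation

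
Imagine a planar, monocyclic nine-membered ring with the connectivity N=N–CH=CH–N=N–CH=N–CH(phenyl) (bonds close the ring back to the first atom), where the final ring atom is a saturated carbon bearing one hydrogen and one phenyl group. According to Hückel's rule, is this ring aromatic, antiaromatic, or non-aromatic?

Non-aromatic

At the CH(phenyl) position, that saturated carbon is sp³ and has no p orbital in the ring π system; the ring's p-orbital overlap is broken there.
Broken conjugation rules out both aromaticity and antiaromaticity.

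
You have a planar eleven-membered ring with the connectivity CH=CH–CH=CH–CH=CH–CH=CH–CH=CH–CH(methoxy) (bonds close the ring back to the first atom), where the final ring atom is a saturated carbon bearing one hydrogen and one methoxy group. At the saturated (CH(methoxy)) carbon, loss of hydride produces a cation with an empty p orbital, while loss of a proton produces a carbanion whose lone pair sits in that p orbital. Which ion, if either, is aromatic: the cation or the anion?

Both ions have a continuous loop of p orbitals — each ring atom is sp².
Cation: 5 × 2 + 0 = 10 π electrons → 4(2)+2, aromatic.
Anion: 5 × 2 + 2 = 12 π electrons → 4(3), antiaromatic.

The cation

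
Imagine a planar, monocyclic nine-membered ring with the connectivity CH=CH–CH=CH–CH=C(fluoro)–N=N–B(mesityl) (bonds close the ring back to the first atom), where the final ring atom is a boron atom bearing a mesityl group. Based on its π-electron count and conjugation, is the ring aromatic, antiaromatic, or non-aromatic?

Antiaromatic

All ring atoms are sp² and supply a p orbital to the ring (the double-bond atoms are sp², each contributing one p electron; each =N– nitrogen is pyridine-type (lone pair in the sp² plane, one electron in the p orbital); the boron has an empty p orbital); the conjugation is uninterrupted.
π-electron count: 4 × 2 = 8 from the double-bond units + 0 from the B(mesityl) atom = 8.
8 = 4(2); a planar, fully conjugated 4n system is antiaromatic.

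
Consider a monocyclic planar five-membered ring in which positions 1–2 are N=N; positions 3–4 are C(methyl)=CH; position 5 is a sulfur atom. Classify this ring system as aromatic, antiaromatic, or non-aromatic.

Check conjugation: the double-bond atoms are sp², each contributing one p electron; the doubly-bonded nitrogens are pyridine-type — their lone pairs lie in the ring plane, leaving one electron in the p orbital; the sulfur donates one lone pair from its p orbital — every position has a p orbital, so the cyclic π system is continuous.
Adding the contributions, 2 × 2 = 4 from the double-bond units + 2 from the S atom = 6.
That gives a 4n+2 count (6, n = 1).

Aromatic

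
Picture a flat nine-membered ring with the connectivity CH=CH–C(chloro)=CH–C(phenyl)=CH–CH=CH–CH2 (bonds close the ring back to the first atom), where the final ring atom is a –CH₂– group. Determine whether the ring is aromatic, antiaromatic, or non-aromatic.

At the CH2 position, the tetrahedral CH₂ carbon is sp³ and has no p orbital in the ring π system; the ring's p-orbital overlap is broken there.
A ring that is not fully conjugated cannot be aromatic or antiaromatic regardless of its π-electron count.

Non-aromatic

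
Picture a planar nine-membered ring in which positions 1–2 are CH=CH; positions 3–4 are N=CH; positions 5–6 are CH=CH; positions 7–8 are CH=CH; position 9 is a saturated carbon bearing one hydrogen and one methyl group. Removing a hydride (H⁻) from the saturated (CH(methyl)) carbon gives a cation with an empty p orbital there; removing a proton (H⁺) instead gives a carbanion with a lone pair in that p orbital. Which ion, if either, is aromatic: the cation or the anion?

In both ions every ring atom is sp² and contributes a p orbital, so both rings are fully conjugated.
Cation: 4 × 2 + 0 = 8 π electrons → 4(2), antiaromatic.
Anion: 4 × 2 + 2 = 10 π electrons → 4(2)+2, aromatic.

The anion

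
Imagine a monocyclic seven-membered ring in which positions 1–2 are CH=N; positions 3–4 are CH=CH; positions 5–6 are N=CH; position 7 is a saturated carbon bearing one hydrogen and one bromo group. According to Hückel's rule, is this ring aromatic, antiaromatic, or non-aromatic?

Non-aromatic

The CH(bromo) position has four σ bonds — that saturated carbon is sp³ and has no p orbital in the ring π system — so the cyclic conjugation is interrupted.
Without a continuous loop of overlapping p orbitals the Hückel electron count never comes into play.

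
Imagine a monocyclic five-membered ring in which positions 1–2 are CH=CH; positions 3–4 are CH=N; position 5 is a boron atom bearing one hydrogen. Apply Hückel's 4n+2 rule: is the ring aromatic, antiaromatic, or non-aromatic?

Check conjugation: each doubly-bonded ring atom is sp² with one p-orbital electron; each sp² =N– keeps its lone pair in-plane and puts one electron into the π system; the boron has an empty p orbital — every position has a p orbital, so the cyclic π system is continuous.
Adding the contributions, 2 × 2 = 4 from the double-bond units + 0 from the BH atom = 4.
With 4 = 4·1 π electrons, Hückel's rule classifies the planar ring as antiaromatic.

Antiaromatic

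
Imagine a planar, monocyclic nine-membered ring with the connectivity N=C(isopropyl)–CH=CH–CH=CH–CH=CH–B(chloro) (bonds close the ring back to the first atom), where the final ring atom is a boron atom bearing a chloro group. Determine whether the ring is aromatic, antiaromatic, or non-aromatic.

Antiaromatic

The p orbitals form a continuous loop: the double-bond atoms are sp², each contributing one p electron; each sp² =N– keeps its lone pair in-plane and puts one electron into the π system; the boron has an empty p orbital. The ring is fully conjugated.
Adding the contributions, 4 × 2 = 8 from the double-bond units + 0 from the B(chloro) atom = 8.
8 is a 4n count (n = 2), so the planar conjugated ring is antiaromatic.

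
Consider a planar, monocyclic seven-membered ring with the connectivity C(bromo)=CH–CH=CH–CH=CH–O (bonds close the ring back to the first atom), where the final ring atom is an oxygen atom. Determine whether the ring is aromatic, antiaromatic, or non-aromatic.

Check conjugation: each doubly-bonded ring atom is sp² with one p-orbital electron; the oxygen donates one lone pair from its p orbital — every position has a p orbital, so the cyclic π system is continuous.
π-electron count: 3 × 2 = 6 from the double-bond units + 2 from the O atom = 8.
A 4n π count (8, n = 2) in a planar conjugated ring means antiaromatic.

Antiaromatic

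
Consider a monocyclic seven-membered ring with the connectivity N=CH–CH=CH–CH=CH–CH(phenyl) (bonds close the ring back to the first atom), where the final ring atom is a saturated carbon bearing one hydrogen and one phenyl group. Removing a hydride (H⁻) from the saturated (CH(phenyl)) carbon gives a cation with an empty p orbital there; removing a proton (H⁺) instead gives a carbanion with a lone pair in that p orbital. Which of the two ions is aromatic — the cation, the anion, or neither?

Once that carbon is sp², every ring atom has a p orbital and both ions are fully conjugated.
Cation: 3 × 2 + 0 = 6 π electrons → 4(1)+2, aromatic.
Anion: 3 × 2 + 2 = 8 π electrons → 4(2), antiaromatic.

The cation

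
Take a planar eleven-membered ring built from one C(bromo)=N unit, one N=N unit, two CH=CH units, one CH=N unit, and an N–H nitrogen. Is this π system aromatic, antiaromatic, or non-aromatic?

Antiaromatic

The p orbitals form a continuous loop: each doubly-bonded ring atom is sp² with one p-orbital electron; each sp² =N– keeps its lone pair in-plane and puts one electron into the π system; the pyrrole-type nitrogen donates its lone pair from the p orbital. The ring is fully conjugated.
π-electron count: 5 × 2 = 10 from the double-bond units + 2 from the NH atom = 12.
12 is a 4n count (n = 3), so the planar conjugated ring is antiaromatic.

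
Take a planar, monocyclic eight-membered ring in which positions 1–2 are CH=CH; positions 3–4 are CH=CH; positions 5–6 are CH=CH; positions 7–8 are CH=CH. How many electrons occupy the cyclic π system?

8

The p orbitals form a continuous loop: the double-bond atoms are sp², each contributing one p electron. The ring is fully conjugated.
Adding the contributions, 4 × 2 = 8 from the 4 double-bond units.
(The species described is cyclooctatetraene.)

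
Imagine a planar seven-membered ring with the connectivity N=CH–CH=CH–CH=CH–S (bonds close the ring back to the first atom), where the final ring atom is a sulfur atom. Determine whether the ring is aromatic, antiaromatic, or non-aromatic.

Antiaromatic

All ring atoms are sp² and supply a p orbital to the ring (each doubly-bonded ring atom is sp² with one p-orbital electron; each sp² =N– keeps its lone pair in-plane and puts one electron into the π system; the sulfur donates one lone pair from its p orbital); the conjugation is uninterrupted.
Adding the contributions, 3 × 2 = 6 from the double-bond units + 2 from the S atom = 8.
With 8 = 4·2 π electrons, Hückel's rule classifies the planar ring as antiaromatic.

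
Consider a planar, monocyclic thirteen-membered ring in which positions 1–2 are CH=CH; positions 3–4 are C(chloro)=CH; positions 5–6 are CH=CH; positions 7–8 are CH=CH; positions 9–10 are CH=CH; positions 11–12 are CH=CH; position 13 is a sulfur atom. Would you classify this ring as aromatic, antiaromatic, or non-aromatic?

Aromatic

All ring atoms are sp² and supply a p orbital to the ring (each doubly-bonded ring atom is sp² with one p-orbital electron; the sulfur donates one lone pair from its p orbital); the conjugation is uninterrupted.
Tallying contributions gives 6 × 2 = 12 from the double-bond units + 2 from the S atom = 14.
With 14 π electrons (n = 3), the Hückel 4n+2 condition holds.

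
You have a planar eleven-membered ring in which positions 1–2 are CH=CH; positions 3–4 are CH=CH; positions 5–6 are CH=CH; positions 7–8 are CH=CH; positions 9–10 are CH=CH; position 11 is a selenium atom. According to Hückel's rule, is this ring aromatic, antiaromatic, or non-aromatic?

The p orbitals form a continuous loop: the double-bond atoms are sp², each contributing one p electron; the selenium donates one lone pair from its p orbital. The ring is fully conjugated.
Counting π electrons: 5 × 2 = 10 from the double-bond units + 2 from the Se atom = 12.
A 4n π count (12, n = 3) in a planar conjugated ring means antiaromatic.

Antiaromatic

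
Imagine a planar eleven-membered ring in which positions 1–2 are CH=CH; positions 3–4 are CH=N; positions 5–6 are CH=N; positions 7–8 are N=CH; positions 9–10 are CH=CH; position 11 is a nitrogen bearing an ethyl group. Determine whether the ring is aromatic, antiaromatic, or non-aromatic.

All ring atoms are sp² and supply a p orbital to the ring (every atom in a ring double bond is sp² and brings one electron to the p orbital; the doubly-bonded nitrogens are pyridine-type — their lone pairs lie in the ring plane, leaving one electron in the p orbital; the pyrrole-type nitrogen donates its lone pair from the p orbital); the conjugation is uninterrupted.
Adding the contributions, 5 × 2 = 10 from the double-bond units + 2 from the N(ethyl) atom = 12.
12 is a 4n count (n = 3), so the planar conjugated ring is antiaromatic.

Antiaromatic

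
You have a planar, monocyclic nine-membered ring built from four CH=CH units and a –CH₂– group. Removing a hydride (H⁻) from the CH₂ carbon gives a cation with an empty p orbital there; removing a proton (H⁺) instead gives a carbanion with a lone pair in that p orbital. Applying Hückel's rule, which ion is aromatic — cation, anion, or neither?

The anion

In both ions every ring atom is sp² and contributes a p orbital, so both rings are fully conjugated.
Cation: 4 × 2 + 0 = 8 π electrons → 4(2), antiaromatic.
Anion: 4 × 2 + 2 = 10 π electrons → 4(2)+2, aromatic.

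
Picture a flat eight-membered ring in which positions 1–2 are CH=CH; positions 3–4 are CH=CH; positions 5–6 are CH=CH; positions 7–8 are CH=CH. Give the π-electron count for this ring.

8

The p orbitals form a continuous loop: the double-bond atoms are sp², each contributing one p electron. The ring is fully conjugated.
Adding the contributions, 4 × 2 = 8 from the 4 double-bond units.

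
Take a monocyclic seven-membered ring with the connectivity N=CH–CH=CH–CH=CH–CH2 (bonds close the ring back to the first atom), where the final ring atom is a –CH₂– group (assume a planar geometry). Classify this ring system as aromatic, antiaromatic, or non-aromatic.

Non-aromatic

The CH2 carbon is saturated: the tetrahedral CH₂ carbon is sp³ and has no p orbital in the ring π system. Conjugation is not continuous around the ring.
Hückel's rule only applies to fully conjugated rings, so this one is simply non-aromatic.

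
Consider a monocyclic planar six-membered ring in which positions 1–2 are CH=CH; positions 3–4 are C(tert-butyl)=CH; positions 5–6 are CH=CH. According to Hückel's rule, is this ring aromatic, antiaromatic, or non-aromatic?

Aromatic

All ring atoms are sp² and supply a p orbital to the ring (every atom in a ring double bond is sp² and brings one electron to the p orbital); the conjugation is uninterrupted.
Counting π electrons: 3 × 2 = 6 from the 3 double-bond units.
Since 6 = 4·1 + 2, the ring meets the 4n+2 criterion.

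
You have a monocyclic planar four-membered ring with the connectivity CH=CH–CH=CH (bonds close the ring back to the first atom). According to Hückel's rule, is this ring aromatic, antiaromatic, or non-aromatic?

Check conjugation: the double-bond atoms are sp², each contributing one p electron — every position has a p orbital, so the cyclic π system is continuous.
Tallying contributions gives 2 × 2 = 4 from the 2 double-bond units.
With 4 = 4·1 π electrons, Hückel's rule classifies the planar ring as antiaromatic.
This is cyclobutadiene.

Antiaromatic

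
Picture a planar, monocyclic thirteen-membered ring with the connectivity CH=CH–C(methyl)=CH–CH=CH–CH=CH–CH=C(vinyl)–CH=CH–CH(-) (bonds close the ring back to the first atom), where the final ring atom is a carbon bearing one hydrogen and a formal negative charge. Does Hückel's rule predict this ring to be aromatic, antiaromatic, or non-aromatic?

The p orbitals form a continuous loop: each doubly-bonded ring atom is sp² with one p-orbital electron; the carbanion's lone pair occupies the p orbital. The ring is fully conjugated.
Counting π electrons: 6 × 2 = 12 from the double-bond units + 2 from the CH(-) atom = 14.
Since 14 = 4·3 + 2, the ring meets the 4n+2 criterion.

Aromatic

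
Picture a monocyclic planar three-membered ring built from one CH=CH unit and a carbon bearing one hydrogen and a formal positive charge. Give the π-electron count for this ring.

2

Check conjugation: the double-bond atoms are sp², each contributing one p electron; the carbocation has an empty p orbital — every position has a p orbital, so the cyclic π system is continuous.
Adding the contributions, 1 × 2 = 2 from the double-bond unit + 0 from the CH(+) atom = 2.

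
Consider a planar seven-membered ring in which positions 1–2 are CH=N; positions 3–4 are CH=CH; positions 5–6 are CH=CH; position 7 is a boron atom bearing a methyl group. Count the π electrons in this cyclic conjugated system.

Check conjugation: the double-bond atoms are sp², each contributing one p electron; each =N– nitrogen is pyridine-type (lone pair in the sp² plane, one electron in the p orbital); the boron has an empty p orbital — every position has a p orbital, so the cyclic π system is continuous.
Adding the contributions, 3 × 2 = 6 from the double-bond units + 0 from the B(methyl) atom = 6.

6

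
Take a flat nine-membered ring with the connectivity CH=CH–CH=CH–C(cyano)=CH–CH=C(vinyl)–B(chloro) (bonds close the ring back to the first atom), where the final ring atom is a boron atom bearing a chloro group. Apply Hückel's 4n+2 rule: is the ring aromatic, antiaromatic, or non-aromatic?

Antiaromatic

All ring atoms are sp² and supply a p orbital to the ring (the double-bond atoms are sp², each contributing one p electron; the boron has an empty p orbital); the conjugation is uninterrupted.
Counting π electrons: 4 × 2 = 8 from the double-bond units + 0 from the B(chloro) atom = 8.
A 4n π count (8, n = 2) in a planar conjugated ring means antiaromatic.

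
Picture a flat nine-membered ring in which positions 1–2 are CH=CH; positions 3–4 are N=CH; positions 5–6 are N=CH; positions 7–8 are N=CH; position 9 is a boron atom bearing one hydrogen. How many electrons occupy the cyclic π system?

Every ring atom contributes a p orbital perpendicular to the ring (the double-bond atoms are sp², each contributing one p electron; the doubly-bonded nitrogens are pyridine-type — their lone pairs lie in the ring plane, leaving one electron in the p orbital; the boron has an empty p orbital), so the π system is cyclic and fully conjugated.
π-electron count: 4 × 2 = 8 from the double-bond units + 0 from the BH atom = 8.

8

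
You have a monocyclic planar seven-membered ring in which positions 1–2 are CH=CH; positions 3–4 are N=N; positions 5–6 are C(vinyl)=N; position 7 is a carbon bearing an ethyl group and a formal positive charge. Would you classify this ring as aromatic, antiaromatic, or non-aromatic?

Aromatic

The p orbitals form a continuous loop: each doubly-bonded ring atom is sp² with one p-orbital electron; the doubly-bonded nitrogens are pyridine-type — their lone pairs lie in the ring plane, leaving one electron in the p orbital; the carbocation has an empty p orbital. The ring is fully conjugated.
Tallying contributions gives 3 × 2 = 6 from the double-bond units + 0 from the C(ethyl)(+) atom = 6.
With 6 π electrons (n = 1), the Hückel 4n+2 condition holds.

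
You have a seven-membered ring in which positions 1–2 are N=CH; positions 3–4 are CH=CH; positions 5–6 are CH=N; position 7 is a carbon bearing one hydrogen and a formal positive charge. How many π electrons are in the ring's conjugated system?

6

Every ring atom contributes a p orbital perpendicular to the ring (the double-bond atoms are sp², each contributing one p electron; each =N– nitrogen is pyridine-type (lone pair in the sp² plane, one electron in the p orbital); the carbocation has an empty p orbital), so the π system is cyclic and fully conjugated.
Adding the contributions, 3 × 2 = 6 from the double-bond units + 0 from the CH(+) atom = 6.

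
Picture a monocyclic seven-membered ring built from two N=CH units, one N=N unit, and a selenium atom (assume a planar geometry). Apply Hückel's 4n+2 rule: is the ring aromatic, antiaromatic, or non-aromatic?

Antiaromatic

All ring atoms are sp² and supply a p orbital to the ring (the double-bond atoms are sp², each contributing one p electron; each =N– nitrogen is pyridine-type (lone pair in the sp² plane, one electron in the p orbital); the selenium donates one lone pair from its p orbital); the conjugation is uninterrupted.
Counting π electrons: 3 × 2 = 6 from the double-bond units + 2 from the Se atom = 8.
A 4n π count (8, n = 2) in a planar conjugated ring means antiaromatic.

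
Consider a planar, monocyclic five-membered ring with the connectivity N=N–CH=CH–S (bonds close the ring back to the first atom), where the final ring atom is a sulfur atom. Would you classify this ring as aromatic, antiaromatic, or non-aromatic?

The p orbitals form a continuous loop: the double-bond atoms are sp², each contributing one p electron; each sp² =N– keeps its lone pair in-plane and puts one electron into the π system; the sulfur donates one lone pair from its p orbital. The ring is fully conjugated.
π-electron count: 2 × 2 = 4 from the double-bond units + 2 from the S atom = 6.
With 6 π electrons (n = 1), the Hückel 4n+2 condition holds.

Aromatic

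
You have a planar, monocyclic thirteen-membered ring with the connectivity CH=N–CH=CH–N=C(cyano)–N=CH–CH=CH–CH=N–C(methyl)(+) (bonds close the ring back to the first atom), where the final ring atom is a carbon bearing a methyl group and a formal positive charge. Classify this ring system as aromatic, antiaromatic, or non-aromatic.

Antiaromatic

Check conjugation: the double-bond atoms are sp², each contributing one p electron; each =N– nitrogen is pyridine-type (lone pair in the sp² plane, one electron in the p orbital); the carbocation has an empty p orbital — every position has a p orbital, so the cyclic π system is continuous.
Tallying contributions gives 6 × 2 = 12 from the double-bond units + 0 from the C(methyl)(+) atom = 12.
12 = 4(3); a planar, fully conjugated 4n system is antiaromatic.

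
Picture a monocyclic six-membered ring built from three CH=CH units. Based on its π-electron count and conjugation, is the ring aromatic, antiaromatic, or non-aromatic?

All ring atoms are sp² and supply a p orbital to the ring (the double-bond atoms are sp², each contributing one p electron); the conjugation is uninterrupted.
Adding the contributions, 3 × 2 = 6 from the 3 double-bond units.
Since 6 = 4·1 + 2, the ring meets the 4n+2 criterion.
(The species described is benzene.)

Aromatic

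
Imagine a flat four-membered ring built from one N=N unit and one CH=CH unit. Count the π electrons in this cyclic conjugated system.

Check conjugation: every atom in a ring double bond is sp² and brings one electron to the p orbital; each sp² =N– keeps its lone pair in-plane and puts one electron into the π system — every position has a p orbital, so the cyclic π system is continuous.
Counting π electrons: 2 × 2 = 4 from the 2 double-bond units.

4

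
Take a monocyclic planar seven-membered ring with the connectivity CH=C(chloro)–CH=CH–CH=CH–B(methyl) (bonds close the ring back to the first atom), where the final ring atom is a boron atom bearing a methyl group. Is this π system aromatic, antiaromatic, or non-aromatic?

Aromatic

All ring atoms are sp² and supply a p orbital to the ring (every atom in a ring double bond is sp² and brings one electron to the p orbital; the boron has an empty p orbital); the conjugation is uninterrupted.
Counting π electrons: 3 × 2 = 6 from the double-bond units + 0 from the B(methyl) atom = 6.
With 6 π electrons (n = 1), the Hückel 4n+2 condition holds.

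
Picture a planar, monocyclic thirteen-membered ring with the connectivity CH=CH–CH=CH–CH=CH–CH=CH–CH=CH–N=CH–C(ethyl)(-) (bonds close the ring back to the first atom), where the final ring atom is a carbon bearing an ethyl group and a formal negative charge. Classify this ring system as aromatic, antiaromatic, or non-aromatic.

Aromatic

The p orbitals form a continuous loop: every atom in a ring double bond is sp² and brings one electron to the p orbital; each =N– nitrogen is pyridine-type (lone pair in the sp² plane, one electron in the p orbital); the carbanion's lone pair occupies the p orbital. The ring is fully conjugated.
Adding the contributions, 6 × 2 = 12 from the double-bond units + 2 from the C(ethyl)(-) atom = 14.
Since 14 = 4·3 + 2, the ring meets the 4n+2 criterion.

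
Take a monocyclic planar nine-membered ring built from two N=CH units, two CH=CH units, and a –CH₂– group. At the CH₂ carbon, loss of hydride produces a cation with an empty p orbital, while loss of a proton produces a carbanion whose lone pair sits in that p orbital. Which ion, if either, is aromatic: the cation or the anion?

Once that carbon is sp², every ring atom has a p orbital and both ions are fully conjugated.
Cation: 4 × 2 + 0 = 8 π electrons → 4(2), antiaromatic.
Anion: 4 × 2 + 2 = 10 π electrons → 4(2)+2, aromatic.

The anion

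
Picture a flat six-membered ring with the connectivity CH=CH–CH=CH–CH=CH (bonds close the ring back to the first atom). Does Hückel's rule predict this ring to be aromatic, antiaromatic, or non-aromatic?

All ring atoms are sp² and supply a p orbital to the ring (the double-bond atoms are sp², each contributing one p electron); the conjugation is uninterrupted.
Tallying contributions gives 3 × 2 = 6 from the 3 double-bond units.
With 6 π electrons (n = 1), the Hückel 4n+2 condition holds.

Aromatic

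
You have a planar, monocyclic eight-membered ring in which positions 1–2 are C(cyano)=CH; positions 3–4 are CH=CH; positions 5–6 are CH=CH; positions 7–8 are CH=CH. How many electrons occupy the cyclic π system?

All ring atoms are sp² and supply a p orbital to the ring (each doubly-bonded ring atom is sp² with one p-orbital electron); the conjugation is uninterrupted.
π-electron count: 4 × 2 = 8 from the 4 double-bond units.

8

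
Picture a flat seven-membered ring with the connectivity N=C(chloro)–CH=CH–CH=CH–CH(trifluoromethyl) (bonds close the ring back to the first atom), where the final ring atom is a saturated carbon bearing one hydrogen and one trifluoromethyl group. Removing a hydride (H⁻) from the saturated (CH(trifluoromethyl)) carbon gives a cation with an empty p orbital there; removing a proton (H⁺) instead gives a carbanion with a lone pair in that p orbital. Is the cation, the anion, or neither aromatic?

The cation

Once that carbon is sp², every ring atom has a p orbital and both ions are fully conjugated.
Cation: 3 × 2 + 0 = 6 π electrons → 4(1)+2, aromatic.
Anion: 3 × 2 + 2 = 8 π electrons → 4(2), antiaromatic.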